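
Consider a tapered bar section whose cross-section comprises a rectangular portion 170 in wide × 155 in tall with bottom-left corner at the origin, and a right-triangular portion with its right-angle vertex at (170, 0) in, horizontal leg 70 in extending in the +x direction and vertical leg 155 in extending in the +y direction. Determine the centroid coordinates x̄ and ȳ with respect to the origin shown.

rectangular portion: A = 170 × 155 = 26350.00, centroid at (85.00, 77.50).
triangular portion: A = ½·70·155 = 5425.00, centroid at (193.33, 51.67).
ΣA = 31775.00 in²
ΣAx̄ = (26350.00)(85.00) + (5425.00)(193.33) = 3288583.33 in³
ΣAȳ = (26350.00)(77.50) + (5425.00)(51.67) = 2322416.67 in³
x̄ = 3288583.33 / 31775.00 = 103.50 in
ȳ = 2322416.67 / 31775.00 = 73.09 in

x̄ = 103.50 in, ȳ = 73.09 in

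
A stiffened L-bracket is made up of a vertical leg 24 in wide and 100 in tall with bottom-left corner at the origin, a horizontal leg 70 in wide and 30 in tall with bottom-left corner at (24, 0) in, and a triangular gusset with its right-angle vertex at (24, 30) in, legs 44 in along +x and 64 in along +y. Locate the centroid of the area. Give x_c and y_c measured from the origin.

Part | A | x̄ᵢ | ȳᵢ | A·x̄ᵢ | A·ȳᵢ
vertical leg | 2400.00 | 12.00 | 50.00 | 28800.00 | 120000.00
horizontal leg | 2100.00 | 59.00 | 15.00 | 123900.00 | 31500.00
gusset | 1408.00 | 38.67 | 51.33 | 54442.67 | 72277.33
Σ | 5908.00 |  |  | 207142.67 | 223777.33
x_c = 207142.67 / 5908.00 = 35.06 in
y_c = 223777.33 / 5908.00 = 37.88 in

x_c = 35.06 in, y_c = 37.88 in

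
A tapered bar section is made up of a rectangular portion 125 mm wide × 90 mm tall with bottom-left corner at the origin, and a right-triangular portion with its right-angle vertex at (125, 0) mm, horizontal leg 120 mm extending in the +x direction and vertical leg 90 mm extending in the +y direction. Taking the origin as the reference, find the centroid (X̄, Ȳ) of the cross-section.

Part | A | x̄ᵢ | ȳᵢ | A·x̄ᵢ | A·ȳᵢ
rectangular portion | 11250.00 | 62.50 | 45.00 | 703125.00 | 506250.00
triangular portion | 5400.00 | 165.00 | 30.00 | 891000.00 | 162000.00
Σ | 16650.00 |  |  | 1594125.00 | 668250.00
X̄ = 1594125.00 / 16650.00 = 95.74 mm
Ȳ = 668250.00 / 16650.00 = 40.14 mm

X̄ = 95.74 mm, Ȳ = 40.14 mm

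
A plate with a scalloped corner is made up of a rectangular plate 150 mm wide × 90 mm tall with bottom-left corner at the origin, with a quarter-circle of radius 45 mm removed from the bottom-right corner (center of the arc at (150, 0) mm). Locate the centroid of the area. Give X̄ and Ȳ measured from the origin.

X̄ = 67.53 mm, Ȳ = 48.46 mm

plate: A = 150 × 90 = 13500.00, centroid at (75.00, 45.00).
removed quarter-circle: A = −¼π·45² = -1590.43, centroid at (130.90, 19.10).
ΣA = 11909.57 mm²
ΣAX̄ = (13500.00)(75.00) + (-1590.43)(130.90) = 804310.31 mm³
ΣAȲ = (13500.00)(45.00) + (-1590.43)(19.10) = 577125.00 mm³
X̄ = 804310.31 / 11909.57 = 67.53 mm
Ȳ = 577125.00 / 11909.57 = 48.46 mm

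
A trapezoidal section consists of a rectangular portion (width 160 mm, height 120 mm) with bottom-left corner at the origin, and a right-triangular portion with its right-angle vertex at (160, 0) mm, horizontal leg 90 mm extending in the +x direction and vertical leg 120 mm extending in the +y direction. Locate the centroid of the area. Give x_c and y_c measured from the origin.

x_c = 104.15 mm, y_c = 55.61 mm

rectangular portion: A = 160 × 120 = 19200.00, centroid at (80.00, 60.00).
triangular portion: A = ½·90·120 = 5400.00, centroid at (190.00, 40.00).
ΣA = 24600.00 mm², ΣAx_c = 2562000.00 mm³, ΣAy_c = 1368000.00 mm³.
x_c = 2562000.00/24600.00 = 104.15 mm; y_c = 1368000.00/24600.00 = 55.61 mm.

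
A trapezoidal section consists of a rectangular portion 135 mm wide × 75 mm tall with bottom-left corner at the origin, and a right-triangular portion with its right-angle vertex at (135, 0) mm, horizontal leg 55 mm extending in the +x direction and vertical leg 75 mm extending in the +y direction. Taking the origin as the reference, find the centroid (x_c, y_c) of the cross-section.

Part | A | x̄ᵢ | ȳᵢ | A·x̄ᵢ | A·ȳᵢ
rectangular portion | 10125.00 | 67.50 | 37.50 | 683437.50 | 379687.50
triangular portion | 2062.50 | 153.33 | 25.00 | 316250.00 | 51562.50
Σ | 12187.50 |  |  | 999687.50 | 431250.00
x_c = 999687.50 / 12187.50 = 82.03 mm
y_c = 431250.00 / 12187.50 = 35.38 mm

x_c = 82.03 mm, y_c = 35.38 mm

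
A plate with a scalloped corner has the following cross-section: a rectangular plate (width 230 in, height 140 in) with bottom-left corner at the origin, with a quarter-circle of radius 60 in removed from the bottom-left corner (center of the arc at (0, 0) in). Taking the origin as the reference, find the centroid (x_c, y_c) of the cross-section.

plate: A = 230 × 140 = 32200.00, centroid at (115.00, 70.00).
removed quarter-circle: A = −¼π·60² = -2827.43, centroid at (25.46, 25.46).
ΣA = 29372.57 in², ΣAx_c = 3631000.00 in³, ΣAy_c = 2182000.00 in³.
x_c = 3631000.00/29372.57 = 123.62 in; y_c = 2182000.00/29372.57 = 74.29 in.

x_c = 123.62 in, y_c = 74.29 in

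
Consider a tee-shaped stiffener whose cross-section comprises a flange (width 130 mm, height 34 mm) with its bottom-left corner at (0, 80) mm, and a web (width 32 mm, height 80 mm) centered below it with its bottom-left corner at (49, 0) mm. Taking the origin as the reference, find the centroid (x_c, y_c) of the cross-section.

x_c = 65.00 mm, y_c = 76.09 mm

web: A = 32 × 80 = 2560.00, centroid at (65.00, 40.00).
flange: A = 130 × 34 = 4420.00, centroid at (65.00, 97.00).
ΣA = 6980.00 mm²
ΣAx_c = (2560.00)(65.00) + (4420.00)(65.00) = 453700.00 mm³
ΣAy_c = (2560.00)(40.00) + (4420.00)(97.00) = 531140.00 mm³
x_c = 453700.00 / 6980.00 = 65.00 mm
y_c = 531140.00 / 6980.00 = 76.09 mm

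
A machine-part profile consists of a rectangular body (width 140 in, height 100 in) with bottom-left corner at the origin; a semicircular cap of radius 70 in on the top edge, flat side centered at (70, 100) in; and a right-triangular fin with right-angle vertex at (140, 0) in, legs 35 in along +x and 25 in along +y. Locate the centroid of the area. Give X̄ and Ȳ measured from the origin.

Part | A | x̄ᵢ | ȳᵢ | A·x̄ᵢ | A·ȳᵢ
rectangular body | 14000.00 | 70.00 | 50.00 | 980000.00 | 700000.00
semicircular top | 7696.90 | 70.00 | 129.71 | 538783.14 | 998356.87
triangular fin | 437.50 | 151.67 | 8.33 | 66354.17 | 3645.83
Σ | 22134.40 |  |  | 1585137.31 | 1702002.70
X̄ = 1585137.31 / 22134.40 = 71.61 in
Ȳ = 1702002.70 / 22134.40 = 76.89 in

X̄ = 71.61 in, Ȳ = 76.89 in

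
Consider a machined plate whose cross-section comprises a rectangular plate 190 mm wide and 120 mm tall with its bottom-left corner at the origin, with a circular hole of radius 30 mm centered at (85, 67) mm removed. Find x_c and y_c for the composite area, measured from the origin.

plate: A = 190 × 120 = 22800.00, centroid at (95.00, 60.00).
hole: A = −π·30² = -2827.43, centroid at (85.00, 67.00).
ΣA = 19972.57 mm², ΣAx_c = 1925668.16 mm³, ΣAy_c = 1178561.96 mm³.
x_c = 1925668.16/19972.57 = 96.42 mm; y_c = 1178561.96/19972.57 = 59.01 mm.

x_c = 96.42 mm, y_c = 59.01 mm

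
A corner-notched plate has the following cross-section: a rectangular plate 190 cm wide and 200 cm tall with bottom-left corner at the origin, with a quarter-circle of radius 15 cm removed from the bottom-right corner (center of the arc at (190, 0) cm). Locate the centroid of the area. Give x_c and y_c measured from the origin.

plate: A = 190 × 200 = 38000.00, centroid at (95.00, 100.00).
removed quarter-circle: A = −¼π·15² = -176.71, centroid at (183.63, 6.37).
ΣA = 37823.29 cm²
ΣAx_c = (38000.00)(95.00) + (-176.71)(183.63) = 3577549.23 cm³
ΣAy_c = (38000.00)(100.00) + (-176.71)(6.37) = 3798875.00 cm³
x_c = 3577549.23 / 37823.29 = 94.59 cm
y_c = 3798875.00 / 37823.29 = 100.44 cm

x_c = 94.59 cm, y_c = 100.44 cm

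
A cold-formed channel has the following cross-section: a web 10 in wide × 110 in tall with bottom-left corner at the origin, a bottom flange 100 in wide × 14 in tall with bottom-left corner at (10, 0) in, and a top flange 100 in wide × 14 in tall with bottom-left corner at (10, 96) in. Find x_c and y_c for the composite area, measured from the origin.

x_c = 44.49 in, y_c = 55.00 in

Part | A | x̄ᵢ | ȳᵢ | A·x̄ᵢ | A·ȳᵢ
web | 1100.00 | 5.00 | 55.00 | 5500.00 | 60500.00
bottom flange | 1400.00 | 60.00 | 7.00 | 84000.00 | 9800.00
top flange | 1400.00 | 60.00 | 103.00 | 84000.00 | 144200.00
Σ | 3900.00 |  |  | 173500.00 | 214500.00
x_c = 173500.00 / 3900.00 = 44.49 in
y_c = 214500.00 / 3900.00 = 55.00 in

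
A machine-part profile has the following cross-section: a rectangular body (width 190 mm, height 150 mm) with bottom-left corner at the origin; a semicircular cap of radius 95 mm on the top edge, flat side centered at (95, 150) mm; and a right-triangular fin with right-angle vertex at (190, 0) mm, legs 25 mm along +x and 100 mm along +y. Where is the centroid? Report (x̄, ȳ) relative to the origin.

x̄ = 97.94 mm, ȳ = 111.03 mm

Part | A | x̄ᵢ | ȳᵢ | A·x̄ᵢ | A·ȳᵢ
rectangular body | 28500.00 | 95.00 | 75.00 | 2707500.00 | 2137500.00
semicircular top | 14176.44 | 95.00 | 190.32 | 1346761.50 | 2698048.86
triangular fin | 1250.00 | 198.33 | 33.33 | 247916.67 | 41666.67
Σ | 43926.44 |  |  | 4302178.17 | 4877215.53
x̄ = 4302178.17 / 43926.44 = 97.94 mm
ȳ = 4877215.53 / 43926.44 = 111.03 mm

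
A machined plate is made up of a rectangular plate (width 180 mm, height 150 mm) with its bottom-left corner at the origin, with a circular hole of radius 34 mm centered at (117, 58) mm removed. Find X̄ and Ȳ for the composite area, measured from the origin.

X̄ = 85.80 mm, Ȳ = 77.64 mm

Part | A | x̄ᵢ | ȳᵢ | A·x̄ᵢ | A·ȳᵢ
plate | 27000.00 | 90.00 | 75.00 | 2430000.00 | 2025000.00
hole | -3631.68 | 117.00 | 58.00 | -424906.69 | -210637.50
Σ | 23368.32 |  |  | 2005093.31 | 1814362.50
X̄ = 2005093.31 / 23368.32 = 85.80 mm
Ȳ = 1814362.50 / 23368.32 = 77.64 mm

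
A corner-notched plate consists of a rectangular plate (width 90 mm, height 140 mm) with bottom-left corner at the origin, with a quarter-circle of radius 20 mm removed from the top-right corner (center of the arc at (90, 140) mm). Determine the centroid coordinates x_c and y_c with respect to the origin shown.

x_c = 44.07 mm, y_c = 68.43 mm

plate: A = 90 × 140 = 12600.00, centroid at (45.00, 70.00).
removed quarter-circle: A = −¼π·20² = -314.16, centroid at (81.51, 131.51).
ΣA = 12285.84 mm², ΣAx_c = 541392.33 mm³, ΣAy_c = 840684.37 mm³.
x_c = 541392.33/12285.84 = 44.07 mm; y_c = 840684.37/12285.84 = 68.43 mm.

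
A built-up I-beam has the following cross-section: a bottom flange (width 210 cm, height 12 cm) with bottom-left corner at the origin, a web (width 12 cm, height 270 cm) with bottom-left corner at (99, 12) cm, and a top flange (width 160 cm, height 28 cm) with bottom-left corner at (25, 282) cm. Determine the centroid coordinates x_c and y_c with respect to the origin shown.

bottom flange: A = 210 × 12 = 2520.00, centroid at (105.00, 6.00).
web: A = 12 × 270 = 3240.00, centroid at (105.00, 147.00).
top flange: A = 160 × 28 = 4480.00, centroid at (105.00, 296.00).
ΣA = 10240.00 cm²
ΣAx_c = (2520.00)(105.00) + (3240.00)(105.00) + (4480.00)(105.00) = 1075200.00 cm³
ΣAy_c = (2520.00)(6.00) + (3240.00)(147.00) + (4480.00)(296.00) = 1817480.00 cm³
x_c = 1075200.00 / 10240.00 = 105.00 cm
y_c = 1817480.00 / 10240.00 = 177.49 cm

x_c = 105.00 cm, y_c = 177.49 cm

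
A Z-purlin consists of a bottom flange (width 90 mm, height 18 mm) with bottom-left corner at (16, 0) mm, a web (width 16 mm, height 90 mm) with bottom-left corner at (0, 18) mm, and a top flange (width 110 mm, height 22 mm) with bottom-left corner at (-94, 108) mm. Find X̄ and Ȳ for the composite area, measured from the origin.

X̄ = 2.91 mm, Ȳ = 71.77 mm

bottom flange: A = 90 × 18 = 1620.00, centroid at (61.00, 9.00).
web: A = 16 × 90 = 1440.00, centroid at (8.00, 63.00).
top flange: A = 110 × 22 = 2420.00, centroid at (-39.00, 119.00).
ΣA = 5480.00 mm²
ΣAX̄ = (1620.00)(61.00) + (1440.00)(8.00) + (2420.00)(-39.00) = 15960.00 mm³
ΣAȲ = (1620.00)(9.00) + (1440.00)(63.00) + (2420.00)(119.00) = 393280.00 mm³
X̄ = 15960.00 / 5480.00 = 2.91 mm
Ȳ = 393280.00 / 5480.00 = 71.77 mm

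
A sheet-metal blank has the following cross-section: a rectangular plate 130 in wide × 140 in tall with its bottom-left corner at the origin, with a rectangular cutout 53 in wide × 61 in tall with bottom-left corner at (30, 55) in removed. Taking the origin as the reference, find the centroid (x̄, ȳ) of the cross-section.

x̄ = 66.84 in, ȳ = 66.65 in

Part | A | x̄ᵢ | ȳᵢ | A·x̄ᵢ | A·ȳᵢ
plate | 18200.00 | 65.00 | 70.00 | 1183000.00 | 1274000.00
hole | -3233.00 | 56.50 | 85.50 | -182664.50 | -276421.50
Σ | 14967.00 |  |  | 1000335.50 | 997578.50
x̄ = 1000335.50 / 14967.00 = 66.84 in
ȳ = 997578.50 / 14967.00 = 66.65 in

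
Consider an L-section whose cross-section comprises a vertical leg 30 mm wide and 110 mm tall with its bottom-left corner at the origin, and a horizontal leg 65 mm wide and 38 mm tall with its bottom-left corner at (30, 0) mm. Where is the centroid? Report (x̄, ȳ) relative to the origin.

x̄ = 35.33 mm, ȳ = 39.59 mm

vertical leg: A = 30 × 110 = 3300.00, centroid at (15.00, 55.00).
horizontal leg: A = 65 × 38 = 2470.00, centroid at (62.50, 19.00).
ΣA = 5770.00 mm², ΣAx̄ = 203875.00 mm³, ΣAȳ = 228430.00 mm³.
x̄ = 203875.00/5770.00 = 35.33 mm; ȳ = 228430.00/5770.00 = 39.59 mm.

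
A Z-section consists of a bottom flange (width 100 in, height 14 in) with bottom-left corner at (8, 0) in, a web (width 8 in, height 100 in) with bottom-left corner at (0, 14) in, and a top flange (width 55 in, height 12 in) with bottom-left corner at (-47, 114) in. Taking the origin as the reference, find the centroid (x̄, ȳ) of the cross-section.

bottom flange: A = 100 × 14 = 1400.00, centroid at (58.00, 7.00).
web: A = 8 × 100 = 800.00, centroid at (4.00, 64.00).
top flange: A = 55 × 12 = 660.00, centroid at (-19.50, 120.00).
ΣA = 2860.00 in², ΣAx̄ = 71530.00 in³, ΣAȳ = 140200.00 in³.
x̄ = 71530.00/2860.00 = 25.01 in; ȳ = 140200.00/2860.00 = 49.02 in.

x̄ = 25.01 in, ȳ = 49.02 in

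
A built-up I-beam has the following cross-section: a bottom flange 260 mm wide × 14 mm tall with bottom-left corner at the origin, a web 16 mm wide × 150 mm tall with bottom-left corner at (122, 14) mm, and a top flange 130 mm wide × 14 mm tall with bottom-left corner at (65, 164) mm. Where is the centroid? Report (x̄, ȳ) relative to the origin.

x̄ = 130.00 mm, ȳ = 70.01 mm

Part | A | x̄ᵢ | ȳᵢ | A·x̄ᵢ | A·ȳᵢ
bottom flange | 3640.00 | 130.00 | 7.00 | 473200.00 | 25480.00
web | 2400.00 | 130.00 | 89.00 | 312000.00 | 213600.00
top flange | 1820.00 | 130.00 | 171.00 | 236600.00 | 311220.00
Σ | 7860.00 |  |  | 1021800.00 | 550300.00
x̄ = 1021800.00 / 7860.00 = 130.00 mm
ȳ = 550300.00 / 7860.00 = 70.01 mm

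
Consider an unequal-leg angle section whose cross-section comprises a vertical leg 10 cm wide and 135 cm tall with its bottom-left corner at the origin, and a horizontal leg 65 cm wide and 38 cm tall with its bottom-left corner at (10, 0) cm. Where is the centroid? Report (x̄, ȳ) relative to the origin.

Part | A | x̄ᵢ | ȳᵢ | A·x̄ᵢ | A·ȳᵢ
vertical leg | 1350.00 | 5.00 | 67.50 | 6750.00 | 91125.00
horizontal leg | 2470.00 | 42.50 | 19.00 | 104975.00 | 46930.00
Σ | 3820.00 |  |  | 111725.00 | 138055.00
x̄ = 111725.00 / 3820.00 = 29.25 cm
ȳ = 138055.00 / 3820.00 = 36.14 cm

x̄ = 29.25 cm, ȳ = 36.14 cm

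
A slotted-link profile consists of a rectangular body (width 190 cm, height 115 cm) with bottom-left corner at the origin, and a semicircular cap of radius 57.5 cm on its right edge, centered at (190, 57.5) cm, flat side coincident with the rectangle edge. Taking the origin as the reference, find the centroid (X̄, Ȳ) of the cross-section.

rectangular body: A = 190 × 115 = 21850.00, centroid at (95.00, 57.50).
semicircular end: A = ½π·57.5² = 5193.45, centroid at (214.40, 57.50).
ΣA = 27043.45 cm², ΣAX̄ = 3189244.20 cm³, ΣAȲ = 1554998.11 cm³.
X̄ = 3189244.20/27043.45 = 117.93 cm; Ȳ = 1554998.11/27043.45 = 57.50 cm.

X̄ = 117.93 cm, Ȳ = 57.50 cm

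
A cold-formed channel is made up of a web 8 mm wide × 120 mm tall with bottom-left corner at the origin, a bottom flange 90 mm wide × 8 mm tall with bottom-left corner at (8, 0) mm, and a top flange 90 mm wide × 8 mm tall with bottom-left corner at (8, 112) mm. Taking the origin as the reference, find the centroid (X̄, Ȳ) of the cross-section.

X̄ = 33.40 mm, Ȳ = 60.00 mm

web: A = 8 × 120 = 960.00, centroid at (4.00, 60.00).
bottom flange: A = 90 × 8 = 720.00, centroid at (53.00, 4.00).
top flange: A = 90 × 8 = 720.00, centroid at (53.00, 116.00).
ΣA = 2400.00 mm², ΣAX̄ = 80160.00 mm³, ΣAȲ = 144000.00 mm³.
X̄ = 80160.00/2400.00 = 33.40 mm; Ȳ = 144000.00/2400.00 = 60.00 mm.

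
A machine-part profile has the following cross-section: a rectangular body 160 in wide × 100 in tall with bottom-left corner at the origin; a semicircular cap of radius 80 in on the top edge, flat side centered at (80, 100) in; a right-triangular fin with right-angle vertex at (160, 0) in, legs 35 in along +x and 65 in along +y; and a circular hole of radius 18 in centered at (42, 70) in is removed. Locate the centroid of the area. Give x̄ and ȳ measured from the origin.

x̄ = 85.46 in, ȳ = 80.24 in

rectangular body: A = 160 × 100 = 16000.00, centroid at (80.00, 50.00).
semicircular top: A = ½π·80² = 10053.10, centroid at (80.00, 133.95).
triangular fin: A = ½·35·65 = 1137.50, centroid at (171.67, 21.67).
hole: A = −π·18² = -1017.88, centroid at (42.00, 70.00).
ΣA = 26172.72 in²
ΣAx̄ = (16000.00)(80.00) + (10053.10)(80.00) + (1137.50)(171.67) + (-1017.88)(42.00) = 2236767.76 in³
ΣAȳ = (16000.00)(50.00) + (10053.10)(133.95) + (1137.50)(21.67) + (-1017.88)(70.00) = 2100037.49 in³
x̄ = 2236767.76 / 26172.72 = 85.46 in
ȳ = 2100037.49 / 26172.72 = 80.24 in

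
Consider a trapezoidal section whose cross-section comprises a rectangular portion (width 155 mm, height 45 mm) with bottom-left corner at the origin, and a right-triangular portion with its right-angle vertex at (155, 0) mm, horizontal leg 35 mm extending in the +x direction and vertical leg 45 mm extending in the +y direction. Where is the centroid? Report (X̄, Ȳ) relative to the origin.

X̄ = 86.55 mm, Ȳ = 21.74 mm

Part | A | x̄ᵢ | ȳᵢ | A·x̄ᵢ | A·ȳᵢ
rectangular portion | 6975.00 | 77.50 | 22.50 | 540562.50 | 156937.50
triangular portion | 787.50 | 166.67 | 15.00 | 131250.00 | 11812.50
Σ | 7762.50 |  |  | 671812.50 | 168750.00
X̄ = 671812.50 / 7762.50 = 86.55 mm
Ȳ = 168750.00 / 7762.50 = 21.74 mm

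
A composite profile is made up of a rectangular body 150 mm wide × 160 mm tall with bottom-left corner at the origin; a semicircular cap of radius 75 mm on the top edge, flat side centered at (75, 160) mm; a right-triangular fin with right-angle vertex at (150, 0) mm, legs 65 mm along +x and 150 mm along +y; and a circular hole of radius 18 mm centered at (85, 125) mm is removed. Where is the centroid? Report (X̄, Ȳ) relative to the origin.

rectangular body: A = 150 × 160 = 24000.00, centroid at (75.00, 80.00).
semicircular top: A = ½π·75² = 8835.73, centroid at (75.00, 191.83).
triangular fin: A = ½·65·150 = 4875.00, centroid at (171.67, 50.00).
hole: A = −π·18² = -1017.88, centroid at (85.00, 125.00).
ΣA = 36692.85 mm², ΣAX̄ = 3213035.24 mm³, ΣAȲ = 3731482.19 mm³.
X̄ = 3213035.24/36692.85 = 87.57 mm; Ȳ = 3731482.19/36692.85 = 101.70 mm.

X̄ = 87.57 mm, Ȳ = 101.70 mm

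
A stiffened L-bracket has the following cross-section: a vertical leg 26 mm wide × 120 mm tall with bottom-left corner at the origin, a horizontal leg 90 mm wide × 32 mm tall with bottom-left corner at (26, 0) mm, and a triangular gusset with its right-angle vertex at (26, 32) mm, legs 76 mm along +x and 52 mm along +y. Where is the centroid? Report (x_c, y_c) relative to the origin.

vertical leg: A = 26 × 120 = 3120.00, centroid at (13.00, 60.00).
horizontal leg: A = 90 × 32 = 2880.00, centroid at (71.00, 16.00).
gusset: A = ½·76·52 = 1976.00, centroid at (51.33, 49.33).
ΣA = 7976.00 mm², ΣAx_c = 346474.67 mm³, ΣAy_c = 330762.67 mm³.
x_c = 346474.67/7976.00 = 43.44 mm; y_c = 330762.67/7976.00 = 41.47 mm.

x_c = 43.44 mm, y_c = 41.47 mm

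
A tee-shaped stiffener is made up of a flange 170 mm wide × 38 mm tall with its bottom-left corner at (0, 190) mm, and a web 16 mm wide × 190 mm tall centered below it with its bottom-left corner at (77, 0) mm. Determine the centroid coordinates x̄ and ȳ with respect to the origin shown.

x̄ = 85.00 mm, ȳ = 172.52 mm

web: A = 16 × 190 = 3040.00, centroid at (85.00, 95.00).
flange: A = 170 × 38 = 6460.00, centroid at (85.00, 209.00).
ΣA = 9500.00 mm², ΣAx̄ = 807500.00 mm³, ΣAȳ = 1638940.00 mm³.
x̄ = 807500.00/9500.00 = 85.00 mm; ȳ = 1638940.00/9500.00 = 172.52 mm.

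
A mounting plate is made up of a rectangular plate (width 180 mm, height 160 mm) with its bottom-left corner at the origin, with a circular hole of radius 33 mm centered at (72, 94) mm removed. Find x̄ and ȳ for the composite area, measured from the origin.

x̄ = 92.43 mm, ȳ = 78.11 mm

plate: A = 180 × 160 = 28800.00, centroid at (90.00, 80.00).
hole: A = −π·33² = -3421.19, centroid at (72.00, 94.00).
ΣA = 25378.81 mm²
ΣAx̄ = (28800.00)(90.00) + (-3421.19)(72.00) = 2345674.00 mm³
ΣAȳ = (28800.00)(80.00) + (-3421.19)(94.00) = 1982407.73 mm³
x̄ = 2345674.00 / 25378.81 = 92.43 mm
ȳ = 1982407.73 / 25378.81 = 78.11 mm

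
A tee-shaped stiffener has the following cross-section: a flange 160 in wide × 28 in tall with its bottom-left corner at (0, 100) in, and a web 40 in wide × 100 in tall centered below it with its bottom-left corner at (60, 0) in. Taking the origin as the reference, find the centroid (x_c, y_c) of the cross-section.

web: A = 40 × 100 = 4000.00, centroid at (80.00, 50.00).
flange: A = 160 × 28 = 4480.00, centroid at (80.00, 114.00).
ΣA = 8480.00 in²
ΣAx_c = (4000.00)(80.00) + (4480.00)(80.00) = 678400.00 in³
ΣAy_c = (4000.00)(50.00) + (4480.00)(114.00) = 710720.00 in³
x_c = 678400.00 / 8480.00 = 80.00 in
y_c = 710720.00 / 8480.00 = 83.81 in

x_c = 80.00 in, y_c = 83.81 in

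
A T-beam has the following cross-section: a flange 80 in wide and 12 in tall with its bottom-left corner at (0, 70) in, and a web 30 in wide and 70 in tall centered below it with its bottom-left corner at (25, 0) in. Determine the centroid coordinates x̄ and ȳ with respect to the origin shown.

web: A = 30 × 70 = 2100.00, centroid at (40.00, 35.00).
flange: A = 80 × 12 = 960.00, centroid at (40.00, 76.00).
ΣA = 3060.00 in², ΣAx̄ = 122400.00 in³, ΣAȳ = 146460.00 in³.
x̄ = 122400.00/3060.00 = 40.00 in; ȳ = 146460.00/3060.00 = 47.86 in.

x̄ = 40.00 in, ȳ = 47.86 in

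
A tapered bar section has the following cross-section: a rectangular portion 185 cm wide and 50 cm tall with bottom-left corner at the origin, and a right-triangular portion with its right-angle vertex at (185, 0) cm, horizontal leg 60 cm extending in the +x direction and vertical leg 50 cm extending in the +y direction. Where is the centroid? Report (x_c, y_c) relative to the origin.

x_c = 108.20 cm, y_c = 23.84 cm

rectangular portion: A = 185 × 50 = 9250.00, centroid at (92.50, 25.00).
triangular portion: A = ½·60·50 = 1500.00, centroid at (205.00, 16.67).
ΣA = 10750.00 cm²
ΣAx_c = (9250.00)(92.50) + (1500.00)(205.00) = 1163125.00 cm³
ΣAy_c = (9250.00)(25.00) + (1500.00)(16.67) = 256250.00 cm³
x_c = 1163125.00 / 10750.00 = 108.20 cm
y_c = 256250.00 / 10750.00 = 23.84 cm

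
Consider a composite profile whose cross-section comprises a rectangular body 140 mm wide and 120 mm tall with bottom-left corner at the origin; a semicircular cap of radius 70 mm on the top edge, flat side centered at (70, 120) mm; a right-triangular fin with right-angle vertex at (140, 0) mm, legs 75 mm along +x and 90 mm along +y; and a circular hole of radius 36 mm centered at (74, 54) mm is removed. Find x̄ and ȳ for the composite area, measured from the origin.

x̄ = 82.79 mm, ȳ = 85.78 mm

Part | A | x̄ᵢ | ȳᵢ | A·x̄ᵢ | A·ȳᵢ
rectangular body | 16800.00 | 70.00 | 60.00 | 1176000.00 | 1008000.00
semicircular top | 7696.90 | 70.00 | 149.71 | 538783.14 | 1152294.91
triangular fin | 3375.00 | 165.00 | 30.00 | 556875.00 | 101250.00
hole | -4071.50 | 74.00 | 54.00 | -301291.30 | -219861.22
Σ | 23800.40 |  |  | 1970366.84 | 2041683.69
x̄ = 1970366.84 / 23800.40 = 82.79 mm
ȳ = 2041683.69 / 23800.40 = 85.78 mm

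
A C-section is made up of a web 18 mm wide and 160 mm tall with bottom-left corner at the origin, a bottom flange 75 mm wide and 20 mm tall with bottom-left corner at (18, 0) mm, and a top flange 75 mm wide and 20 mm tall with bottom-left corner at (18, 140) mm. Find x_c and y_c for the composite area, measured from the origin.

x_c = 32.72 mm, y_c = 80.00 mm

Part | A | x̄ᵢ | ȳᵢ | A·x̄ᵢ | A·ȳᵢ
web | 2880.00 | 9.00 | 80.00 | 25920.00 | 230400.00
bottom flange | 1500.00 | 55.50 | 10.00 | 83250.00 | 15000.00
top flange | 1500.00 | 55.50 | 150.00 | 83250.00 | 225000.00
Σ | 5880.00 |  |  | 192420.00 | 470400.00
x_c = 192420.00 / 5880.00 = 32.72 mm
y_c = 470400.00 / 5880.00 = 80.00 mm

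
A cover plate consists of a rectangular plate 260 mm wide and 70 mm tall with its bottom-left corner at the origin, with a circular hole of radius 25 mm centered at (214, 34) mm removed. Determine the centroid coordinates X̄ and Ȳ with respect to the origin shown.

X̄ = 119.84 mm, Ȳ = 35.12 mm

Part | A | x̄ᵢ | ȳᵢ | A·x̄ᵢ | A·ȳᵢ
plate | 18200.00 | 130.00 | 35.00 | 2366000.00 | 637000.00
hole | -1963.50 | 214.00 | 34.00 | -420188.02 | -66758.84
Σ | 16236.50 |  |  | 1945811.98 | 570241.16
X̄ = 1945811.98 / 16236.50 = 119.84 mm
Ȳ = 570241.16 / 16236.50 = 35.12 mm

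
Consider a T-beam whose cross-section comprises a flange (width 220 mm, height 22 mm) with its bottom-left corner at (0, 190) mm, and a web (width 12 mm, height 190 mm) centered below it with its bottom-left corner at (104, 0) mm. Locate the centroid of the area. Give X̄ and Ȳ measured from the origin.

Part | A | x̄ᵢ | ȳᵢ | A·x̄ᵢ | A·ȳᵢ
web | 2280.00 | 110.00 | 95.00 | 250800.00 | 216600.00
flange | 4840.00 | 110.00 | 201.00 | 532400.00 | 972840.00
Σ | 7120.00 |  |  | 783200.00 | 1189440.00
X̄ = 783200.00 / 7120.00 = 110.00 mm
Ȳ = 1189440.00 / 7120.00 = 167.06 mm

X̄ = 110.00 mm, Ȳ = 167.06 mm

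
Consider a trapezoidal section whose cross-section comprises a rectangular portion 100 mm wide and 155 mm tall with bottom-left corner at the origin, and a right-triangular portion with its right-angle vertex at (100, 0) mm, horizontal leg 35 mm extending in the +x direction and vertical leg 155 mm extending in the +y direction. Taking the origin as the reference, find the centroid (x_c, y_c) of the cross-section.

x_c = 59.18 mm, y_c = 73.65 mm

Part | A | x̄ᵢ | ȳᵢ | A·x̄ᵢ | A·ȳᵢ
rectangular portion | 15500.00 | 50.00 | 77.50 | 775000.00 | 1201250.00
triangular portion | 2712.50 | 111.67 | 51.67 | 302895.83 | 140145.83
Σ | 18212.50 |  |  | 1077895.83 | 1341395.83
x_c = 1077895.83 / 18212.50 = 59.18 mm
y_c = 1341395.83 / 18212.50 = 73.65 mm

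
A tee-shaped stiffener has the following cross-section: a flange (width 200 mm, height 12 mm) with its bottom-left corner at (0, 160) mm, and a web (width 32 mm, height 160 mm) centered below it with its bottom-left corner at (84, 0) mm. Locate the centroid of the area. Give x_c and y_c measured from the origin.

x_c = 100.00 mm, y_c = 107.45 mm

web: A = 32 × 160 = 5120.00, centroid at (100.00, 80.00).
flange: A = 200 × 12 = 2400.00, centroid at (100.00, 166.00).
ΣA = 7520.00 mm²
ΣAx_c = (5120.00)(100.00) + (2400.00)(100.00) = 752000.00 mm³
ΣAy_c = (5120.00)(80.00) + (2400.00)(166.00) = 808000.00 mm³
x_c = 752000.00 / 7520.00 = 100.00 mm
y_c = 808000.00 / 7520.00 = 107.45 mm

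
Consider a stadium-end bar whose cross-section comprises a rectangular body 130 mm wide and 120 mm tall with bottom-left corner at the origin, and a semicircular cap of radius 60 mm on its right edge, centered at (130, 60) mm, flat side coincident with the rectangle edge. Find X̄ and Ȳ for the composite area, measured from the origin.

X̄ = 89.07 mm, Ȳ = 60.00 mm

rectangular body: A = 130 × 120 = 15600.00, centroid at (65.00, 60.00).
semicircular end: A = ½π·60² = 5654.87, centroid at (155.46, 60.00).
ΣA = 21254.87 mm²
ΣAX̄ = (15600.00)(65.00) + (5654.87)(155.46) = 1893132.68 mm³
ΣAȲ = (15600.00)(60.00) + (5654.87)(60.00) = 1275292.01 mm³
X̄ = 1893132.68 / 21254.87 = 89.07 mm
Ȳ = 1275292.01 / 21254.87 = 60.00 mm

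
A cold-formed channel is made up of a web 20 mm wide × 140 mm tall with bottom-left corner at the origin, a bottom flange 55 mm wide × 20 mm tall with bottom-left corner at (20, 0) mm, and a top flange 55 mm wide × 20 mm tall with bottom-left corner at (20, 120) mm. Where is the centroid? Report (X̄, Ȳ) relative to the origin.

web: A = 20 × 140 = 2800.00, centroid at (10.00, 70.00).
bottom flange: A = 55 × 20 = 1100.00, centroid at (47.50, 10.00).
top flange: A = 55 × 20 = 1100.00, centroid at (47.50, 130.00).
ΣA = 5000.00 mm², ΣAX̄ = 132500.00 mm³, ΣAȲ = 350000.00 mm³.
X̄ = 132500.00/5000.00 = 26.50 mm; Ȳ = 350000.00/5000.00 = 70.00 mm.

X̄ = 26.50 mm, Ȳ = 70.00 mm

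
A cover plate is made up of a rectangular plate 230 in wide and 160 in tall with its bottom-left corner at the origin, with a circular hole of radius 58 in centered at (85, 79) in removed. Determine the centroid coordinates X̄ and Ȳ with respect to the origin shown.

X̄ = 127.09 in, Ȳ = 80.40 in

plate: A = 230 × 160 = 36800.00, centroid at (115.00, 80.00).
hole: A = −π·58² = -10568.32, centroid at (85.00, 79.00).
ΣA = 26231.68 in²
ΣAX̄ = (36800.00)(115.00) + (-10568.32)(85.00) = 3333693.00 in³
ΣAȲ = (36800.00)(80.00) + (-10568.32)(79.00) = 2109102.90 in³
X̄ = 3333693.00 / 26231.68 = 127.09 in
Ȳ = 2109102.90 / 26231.68 = 80.40 in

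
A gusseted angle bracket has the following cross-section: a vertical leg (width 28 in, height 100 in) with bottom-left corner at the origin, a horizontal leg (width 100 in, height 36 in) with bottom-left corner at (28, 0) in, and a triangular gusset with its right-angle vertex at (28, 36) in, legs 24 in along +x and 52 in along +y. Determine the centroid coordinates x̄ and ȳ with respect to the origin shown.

x̄ = 48.76 in, ȳ = 33.90 in

vertical leg: A = 28 × 100 = 2800.00, centroid at (14.00, 50.00).
horizontal leg: A = 100 × 36 = 3600.00, centroid at (78.00, 18.00).
gusset: A = ½·24·52 = 624.00, centroid at (36.00, 53.33).
ΣA = 7024.00 in², ΣAx̄ = 342464.00 in³, ΣAȳ = 238080.00 in³.
x̄ = 342464.00/7024.00 = 48.76 in; ȳ = 238080.00/7024.00 = 33.90 in.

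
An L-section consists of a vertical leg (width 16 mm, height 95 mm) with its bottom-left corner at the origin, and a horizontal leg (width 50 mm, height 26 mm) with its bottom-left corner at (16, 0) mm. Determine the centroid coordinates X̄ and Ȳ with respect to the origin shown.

vertical leg: A = 16 × 95 = 1520.00, centroid at (8.00, 47.50).
horizontal leg: A = 50 × 26 = 1300.00, centroid at (41.00, 13.00).
ΣA = 2820.00 mm²
ΣAX̄ = (1520.00)(8.00) + (1300.00)(41.00) = 65460.00 mm³
ΣAȲ = (1520.00)(47.50) + (1300.00)(13.00) = 89100.00 mm³
X̄ = 65460.00 / 2820.00 = 23.21 mm
Ȳ = 89100.00 / 2820.00 = 31.60 mm

X̄ = 23.21 mm, Ȳ = 31.60 mm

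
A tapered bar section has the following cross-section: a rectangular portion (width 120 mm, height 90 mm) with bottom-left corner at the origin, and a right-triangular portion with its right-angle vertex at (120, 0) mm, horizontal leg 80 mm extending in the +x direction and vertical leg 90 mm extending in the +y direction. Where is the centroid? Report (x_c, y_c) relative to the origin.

rectangular portion: A = 120 × 90 = 10800.00, centroid at (60.00, 45.00).
triangular portion: A = ½·80·90 = 3600.00, centroid at (146.67, 30.00).
ΣA = 14400.00 mm², ΣAx_c = 1176000.00 mm³, ΣAy_c = 594000.00 mm³.
x_c = 1176000.00/14400.00 = 81.67 mm; y_c = 594000.00/14400.00 = 41.25 mm.

x_c = 81.67 mm, y_c = 41.25 mm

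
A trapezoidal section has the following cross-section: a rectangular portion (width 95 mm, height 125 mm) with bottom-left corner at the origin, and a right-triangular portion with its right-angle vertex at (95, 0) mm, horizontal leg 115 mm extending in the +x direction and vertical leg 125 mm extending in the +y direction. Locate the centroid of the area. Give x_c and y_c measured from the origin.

x_c = 79.86 mm, y_c = 54.64 mm

Part | A | x̄ᵢ | ȳᵢ | A·x̄ᵢ | A·ȳᵢ
rectangular portion | 11875.00 | 47.50 | 62.50 | 564062.50 | 742187.50
triangular portion | 7187.50 | 133.33 | 41.67 | 958333.33 | 299479.17
Σ | 19062.50 |  |  | 1522395.83 | 1041666.67
x_c = 1522395.83 / 19062.50 = 79.86 mm
y_c = 1041666.67 / 19062.50 = 54.64 mm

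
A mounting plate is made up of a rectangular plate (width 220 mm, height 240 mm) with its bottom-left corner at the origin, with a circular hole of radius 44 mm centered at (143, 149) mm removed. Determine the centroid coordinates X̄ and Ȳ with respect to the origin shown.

Part | A | x̄ᵢ | ȳᵢ | A·x̄ᵢ | A·ȳᵢ
plate | 52800.00 | 110.00 | 120.00 | 5808000.00 | 6336000.00
hole | -6082.12 | 143.00 | 149.00 | -869743.64 | -906236.38
Σ | 46717.88 |  |  | 4938256.36 | 5429763.62
X̄ = 4938256.36 / 46717.88 = 105.70 mm
Ȳ = 5429763.62 / 46717.88 = 116.22 mm

X̄ = 105.70 mm, Ȳ = 116.22 mm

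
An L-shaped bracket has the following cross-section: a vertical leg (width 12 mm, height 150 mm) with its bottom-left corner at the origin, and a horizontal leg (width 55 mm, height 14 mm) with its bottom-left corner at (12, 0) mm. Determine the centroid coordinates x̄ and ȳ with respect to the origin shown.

x̄ = 16.04 mm, ȳ = 54.63 mm

Part | A | x̄ᵢ | ȳᵢ | A·x̄ᵢ | A·ȳᵢ
vertical leg | 1800.00 | 6.00 | 75.00 | 10800.00 | 135000.00
horizontal leg | 770.00 | 39.50 | 7.00 | 30415.00 | 5390.00
Σ | 2570.00 |  |  | 41215.00 | 140390.00
x̄ = 41215.00 / 2570.00 = 16.04 mm
ȳ = 140390.00 / 2570.00 = 54.63 mm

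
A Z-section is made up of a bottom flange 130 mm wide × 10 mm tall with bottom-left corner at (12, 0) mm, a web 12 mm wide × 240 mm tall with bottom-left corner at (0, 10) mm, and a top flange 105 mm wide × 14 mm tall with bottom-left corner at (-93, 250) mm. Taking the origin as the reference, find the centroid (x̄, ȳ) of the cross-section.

x̄ = 10.24 mm, ȳ = 134.28 mm

bottom flange: A = 130 × 10 = 1300.00, centroid at (77.00, 5.00).
web: A = 12 × 240 = 2880.00, centroid at (6.00, 130.00).
top flange: A = 105 × 14 = 1470.00, centroid at (-40.50, 257.00).
ΣA = 5650.00 mm²
ΣAx̄ = (1300.00)(77.00) + (2880.00)(6.00) + (1470.00)(-40.50) = 57845.00 mm³
ΣAȳ = (1300.00)(5.00) + (2880.00)(130.00) + (1470.00)(257.00) = 758690.00 mm³
x̄ = 57845.00 / 5650.00 = 10.24 mm
ȳ = 758690.00 / 5650.00 = 134.28 mm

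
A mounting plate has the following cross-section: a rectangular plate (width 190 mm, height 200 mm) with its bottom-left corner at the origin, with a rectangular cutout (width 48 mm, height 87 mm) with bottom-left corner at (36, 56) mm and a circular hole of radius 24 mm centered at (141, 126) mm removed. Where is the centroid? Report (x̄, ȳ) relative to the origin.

x̄ = 96.97 mm, ȳ = 98.60 mm

Part | A | x̄ᵢ | ȳᵢ | A·x̄ᵢ | A·ȳᵢ
plate | 38000.00 | 95.00 | 100.00 | 3610000.00 | 3800000.00
hole 1 | -4176.00 | 60.00 | 99.50 | -250560.00 | -415512.00
hole 2 | -1809.56 | 141.00 | 126.00 | -255147.59 | -228004.23
Σ | 32014.44 |  |  | 3104292.41 | 3156483.77
x̄ = 3104292.41 / 32014.44 = 96.97 mm
ȳ = 3156483.77 / 32014.44 = 98.60 mm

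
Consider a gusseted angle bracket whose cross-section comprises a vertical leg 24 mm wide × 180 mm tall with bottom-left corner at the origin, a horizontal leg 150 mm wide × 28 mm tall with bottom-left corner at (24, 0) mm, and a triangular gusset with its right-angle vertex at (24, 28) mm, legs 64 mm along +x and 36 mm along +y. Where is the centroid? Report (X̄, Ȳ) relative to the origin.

X̄ = 53.75 mm, Ȳ = 51.04 mm

vertical leg: A = 24 × 180 = 4320.00, centroid at (12.00, 90.00).
horizontal leg: A = 150 × 28 = 4200.00, centroid at (99.00, 14.00).
gusset: A = ½·64·36 = 1152.00, centroid at (45.33, 40.00).
ΣA = 9672.00 mm²
ΣAX̄ = (4320.00)(12.00) + (4200.00)(99.00) + (1152.00)(45.33) = 519864.00 mm³
ΣAȲ = (4320.00)(90.00) + (4200.00)(14.00) + (1152.00)(40.00) = 493680.00 mm³
X̄ = 519864.00 / 9672.00 = 53.75 mm
Ȳ = 493680.00 / 9672.00 = 51.04 mm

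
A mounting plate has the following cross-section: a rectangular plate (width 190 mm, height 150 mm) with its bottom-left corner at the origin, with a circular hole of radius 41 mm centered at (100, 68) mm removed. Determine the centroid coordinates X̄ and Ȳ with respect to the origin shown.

Part | A | x̄ᵢ | ȳᵢ | A·x̄ᵢ | A·ȳᵢ
plate | 28500.00 | 95.00 | 75.00 | 2707500.00 | 2137500.00
hole | -5281.02 | 100.00 | 68.00 | -528101.73 | -359109.17
Σ | 23218.98 |  |  | 2179398.27 | 1778390.83
X̄ = 2179398.27 / 23218.98 = 93.86 mm
Ȳ = 1778390.83 / 23218.98 = 76.59 mm

X̄ = 93.86 mm, Ȳ = 76.59 mm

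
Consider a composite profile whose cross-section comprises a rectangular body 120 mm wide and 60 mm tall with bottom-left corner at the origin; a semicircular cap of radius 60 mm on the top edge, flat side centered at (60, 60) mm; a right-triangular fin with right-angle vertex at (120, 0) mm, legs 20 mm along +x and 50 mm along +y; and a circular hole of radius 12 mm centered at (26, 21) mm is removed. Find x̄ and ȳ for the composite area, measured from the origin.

Part | A | x̄ᵢ | ȳᵢ | A·x̄ᵢ | A·ȳᵢ
rectangular body | 7200.00 | 60.00 | 30.00 | 432000.00 | 216000.00
semicircular top | 5654.87 | 60.00 | 85.46 | 339292.01 | 483292.01
triangular fin | 500.00 | 126.67 | 16.67 | 63333.33 | 8333.33
hole | -452.39 | 26.00 | 21.00 | -11762.12 | -9500.18
Σ | 12902.48 |  |  | 822863.22 | 698125.16
x̄ = 822863.22 / 12902.48 = 63.78 mm
ȳ = 698125.16 / 12902.48 = 54.11 mm

x̄ = 63.78 mm, ȳ = 54.11 mm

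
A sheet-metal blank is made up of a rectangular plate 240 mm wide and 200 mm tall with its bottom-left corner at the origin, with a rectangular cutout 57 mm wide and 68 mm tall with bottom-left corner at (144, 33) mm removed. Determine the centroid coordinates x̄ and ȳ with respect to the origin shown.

Part | A | x̄ᵢ | ȳᵢ | A·x̄ᵢ | A·ȳᵢ
plate | 48000.00 | 120.00 | 100.00 | 5760000.00 | 4800000.00
hole | -3876.00 | 172.50 | 67.00 | -668610.00 | -259692.00
Σ | 44124.00 |  |  | 5091390.00 | 4540308.00
x̄ = 5091390.00 / 44124.00 = 115.39 mm
ȳ = 4540308.00 / 44124.00 = 102.90 mm

x̄ = 115.39 mm, ȳ = 102.90 mm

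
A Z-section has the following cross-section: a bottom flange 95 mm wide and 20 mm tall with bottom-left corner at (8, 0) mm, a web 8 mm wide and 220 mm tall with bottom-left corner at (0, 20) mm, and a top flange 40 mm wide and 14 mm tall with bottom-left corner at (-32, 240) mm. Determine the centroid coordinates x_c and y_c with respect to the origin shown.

x_c = 25.06 mm, y_c = 91.50 mm

bottom flange: A = 95 × 20 = 1900.00, centroid at (55.50, 10.00).
web: A = 8 × 220 = 1760.00, centroid at (4.00, 130.00).
top flange: A = 40 × 14 = 560.00, centroid at (-12.00, 247.00).
ΣA = 4220.00 mm², ΣAx_c = 105770.00 mm³, ΣAy_c = 386120.00 mm³.
x_c = 105770.00/4220.00 = 25.06 mm; y_c = 386120.00/4220.00 = 91.50 mm.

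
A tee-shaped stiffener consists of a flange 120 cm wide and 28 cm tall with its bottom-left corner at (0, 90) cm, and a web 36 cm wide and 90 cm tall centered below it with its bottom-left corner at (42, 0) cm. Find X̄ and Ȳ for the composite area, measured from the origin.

X̄ = 60.00 cm, Ȳ = 75.04 cm

web: A = 36 × 90 = 3240.00, centroid at (60.00, 45.00).
flange: A = 120 × 28 = 3360.00, centroid at (60.00, 104.00).
ΣA = 6600.00 cm², ΣAX̄ = 396000.00 cm³, ΣAȲ = 495240.00 cm³.
X̄ = 396000.00/6600.00 = 60.00 cm; Ȳ = 495240.00/6600.00 = 75.04 cm.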